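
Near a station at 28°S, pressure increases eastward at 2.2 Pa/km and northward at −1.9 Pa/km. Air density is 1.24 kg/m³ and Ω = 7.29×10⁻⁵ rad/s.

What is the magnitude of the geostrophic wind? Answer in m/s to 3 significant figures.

34.2 m/s

Coriolis parameter at 28°S:
f = 2Ω sin φ = 2 × 7.29×10⁻⁵ × sin 28° = 6.84×10⁻⁵ s⁻¹
In the Southern Hemisphere f is negative: f = −6.84×10⁻⁵ s⁻¹.
Component geostrophic relations (x east, y north):
u_g = −(1/(fρ)) ∂P/∂y,  v_g = (1/(fρ)) ∂P/∂x
u_g = −(−1.9×10⁻³)/(−6.84×10⁻⁵ × 1.24) = −22.4 m/s;  v_g = (2.2×10⁻³)/(−6.84×10⁻⁵ × 1.24) = −25.9 m/s
|V_g| = √(u_g² + v_g²) = 34.2 m/s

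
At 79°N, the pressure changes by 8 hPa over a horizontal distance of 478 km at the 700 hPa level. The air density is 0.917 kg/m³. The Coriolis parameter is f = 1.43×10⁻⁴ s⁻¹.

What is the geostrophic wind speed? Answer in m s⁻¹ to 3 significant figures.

12.8 m s⁻¹

Pressure gradient: |∂P/∂n| = 800 Pa / 478000 m = 1.67×10⁻³ Pa/m
Geostrophic balance (pressure-gradient force = Coriolis force):
V_g = (1/(fρ)) |∂P/∂n| = 1.67×10⁻³ / (1.43×10⁻⁴ × 0.917) = 12.8 m/s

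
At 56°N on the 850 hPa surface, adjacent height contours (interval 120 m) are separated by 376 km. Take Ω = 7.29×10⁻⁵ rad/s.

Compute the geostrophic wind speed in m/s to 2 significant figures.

26 m/s

Coriolis parameter at 56°N:
f = 2Ω sin φ = 2 × 7.29×10⁻⁵ × sin 56° = 1.21×10⁻⁴ s⁻¹
Height gradient: |∂Z/∂n| = 120 m / 376000 m = 3.19×10⁻⁴
On a pressure surface, geostrophic balance gives V_g = (g/f)|∂Z/∂n|:
V_g = 9.81 × 3.19×10⁻⁴ / 1.21×10⁻⁴ = 25.9 m/s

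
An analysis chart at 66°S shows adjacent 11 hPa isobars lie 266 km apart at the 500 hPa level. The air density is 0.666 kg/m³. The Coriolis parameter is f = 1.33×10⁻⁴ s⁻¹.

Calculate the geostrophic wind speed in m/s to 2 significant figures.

47 m/s

Pressure gradient: |∂P/∂n| = 1100 Pa / 266000 m = 4.14×10⁻³ Pa/m
Geostrophic balance (pressure-gradient force = Coriolis force):
V_g = (1/(fρ)) |∂P/∂n| = 4.14×10⁻³ / (1.33×10⁻⁴ × 0.666) = 46.7 m/s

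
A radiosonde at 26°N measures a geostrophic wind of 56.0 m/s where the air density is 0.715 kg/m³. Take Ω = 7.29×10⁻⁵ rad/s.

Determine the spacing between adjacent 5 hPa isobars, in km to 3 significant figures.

Coriolis parameter at 26°N:
f = 2Ω sin φ = 2 × 7.29×10⁻⁵ × sin 26° = 6.39×10⁻⁵ s⁻¹
Geostrophic balance rearranged: |∂P/∂n| = f ρ V_g
|∂P/∂n| = 6.39×10⁻⁵ × 0.715 × 56.0 = 2.56×10⁻³ Pa/m
Isobar spacing: Δn = ΔP/|∂P/∂n| = 500 Pa / 2.56×10⁻³ Pa/m = 195378 m ≈ 195 km

195 km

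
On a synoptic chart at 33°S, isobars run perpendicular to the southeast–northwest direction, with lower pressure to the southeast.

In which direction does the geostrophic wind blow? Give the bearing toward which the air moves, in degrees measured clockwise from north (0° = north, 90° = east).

The pressure-gradient force points toward the southeast (bearing 135°).
Geostrophic balance: in the Southern Hemisphere the Coriolis force deflects motion to the left, so the geostrophic wind blows 90° to the left of the pressure-gradient force (low pressure on the right).
Rotating 135° by 90° counterclockwise gives 045° — the wind blows toward the northeast.

045°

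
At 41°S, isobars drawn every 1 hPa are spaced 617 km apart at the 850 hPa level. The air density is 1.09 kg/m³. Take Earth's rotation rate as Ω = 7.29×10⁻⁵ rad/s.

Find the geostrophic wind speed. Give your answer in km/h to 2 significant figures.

Coriolis parameter at 41°S:
f = 2Ω sin φ = 2 × 7.29×10⁻⁵ × sin 41° = 9.57×10⁻⁵ s⁻¹
Pressure gradient: |∂P/∂n| = 100 Pa / 617000 m = 1.62×10⁻⁴ Pa/m
Geostrophic balance (pressure-gradient force = Coriolis force):
V_g = (1/(fρ)) |∂P/∂n| = 1.62×10⁻⁴ / (9.57×10⁻⁵ × 1.09) = 1.55 m/s
Converting: 1.55 m/s × 3.6 = 5.6 km/h

5.6 km/h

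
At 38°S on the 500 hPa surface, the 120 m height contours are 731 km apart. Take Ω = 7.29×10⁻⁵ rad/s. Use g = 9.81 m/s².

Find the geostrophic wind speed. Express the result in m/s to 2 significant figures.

Coriolis parameter at 38°S:
f = 2Ω sin φ = 2 × 7.29×10⁻⁵ × sin 38° = 8.98×10⁻⁵ s⁻¹
Height gradient: |∂Z/∂n| = 120 m / 731000 m = 1.64×10⁻⁴
On a pressure surface, geostrophic balance gives V_g = (g/f)|∂Z/∂n|:
V_g = 9.81 × 1.64×10⁻⁴ / 8.98×10⁻⁵ = 17.9 m/s

18 m/s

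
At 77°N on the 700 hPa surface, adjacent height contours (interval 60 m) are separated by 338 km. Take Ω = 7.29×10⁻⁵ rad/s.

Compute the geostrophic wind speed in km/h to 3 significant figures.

44.1 km/h

Coriolis parameter at 77°N:
f = 2Ω sin φ = 2 × 7.29×10⁻⁵ × sin 77° = 1.42×10⁻⁴ s⁻¹
Height gradient: |∂Z/∂n| = 60 m / 338000 m = 1.78×10⁻⁴
On a pressure surface, geostrophic balance gives V_g = (g/f)|∂Z/∂n|:
V_g = 9.81 × 1.78×10⁻⁴ / 1.42×10⁻⁴ = 12.3 m/s
Converting: 12.3 m/s × 3.6 = 44.1 km/h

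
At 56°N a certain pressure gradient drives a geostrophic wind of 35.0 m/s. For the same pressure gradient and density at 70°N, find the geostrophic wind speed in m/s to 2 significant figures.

With the same pressure gradient and density, V_g ∝ 1/f ∝ 1/sin φ.
V₂ = V₁ · sin φ₁ / sin φ₂ = 35.0 × sin 56° / sin 70°
V₂ = 35.0 × 0.8290/0.9397 = 31 m/s

31 m/s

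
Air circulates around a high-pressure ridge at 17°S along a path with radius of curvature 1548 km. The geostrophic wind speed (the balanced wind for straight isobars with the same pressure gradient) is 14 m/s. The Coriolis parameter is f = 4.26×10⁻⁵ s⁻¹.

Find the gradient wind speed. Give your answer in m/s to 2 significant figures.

20 m/s

Around a high, pressure-gradient force acts outward with centrifugal, so Coriolis balances both:
fV = (1/ρ)|∂P/∂n| + V²/R  →  V² − fR·V + fR·V_g = 0
With fR = 4.26×10⁻⁵ × 1548×10³ m = 65.9 m/s:
V = [fR − √((fR)² − 4 fR V_g)]/2 = [65.9 − √(65.9² − 4×65.9×14)]/2 = 20.2 m/s
Supergeostrophic (V > V_g = 14 m/s), as expected around a high.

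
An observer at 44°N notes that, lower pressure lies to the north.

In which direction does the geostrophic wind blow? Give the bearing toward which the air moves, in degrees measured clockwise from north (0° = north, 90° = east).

The pressure-gradient force points toward the north (bearing 000°).
Geostrophic balance: in the Northern Hemisphere the Coriolis force deflects motion to the right, so the geostrophic wind blows 90° to the right of the pressure-gradient force (low pressure on the left).
Rotating 000° by 90° clockwise gives 090° — the wind blows toward the east.

090°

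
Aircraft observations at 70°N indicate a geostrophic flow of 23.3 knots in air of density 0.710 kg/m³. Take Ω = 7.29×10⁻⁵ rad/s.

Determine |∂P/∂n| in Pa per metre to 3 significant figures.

Coriolis parameter at 70°N:
f = 2Ω sin φ = 2 × 7.29×10⁻⁵ × sin 70° = 1.37×10⁻⁴ s⁻¹
Wind speed in SI: 23.3 knots = 12.0 m/s
Geostrophic balance rearranged: |∂P/∂n| = f ρ V_g
|∂P/∂n| = 1.37×10⁻⁴ × 0.710 × 12.0 = 1.17×10⁻³ Pa/m

1.17×10⁻³ Pa/m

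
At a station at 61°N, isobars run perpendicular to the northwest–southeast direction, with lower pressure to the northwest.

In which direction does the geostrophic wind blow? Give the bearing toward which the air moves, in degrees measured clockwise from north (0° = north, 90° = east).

045°

The pressure-gradient force points toward the northwest (bearing 315°).
Geostrophic balance: in the Northern Hemisphere the Coriolis force deflects motion to the right, so the geostrophic wind blows 90° to the right of the pressure-gradient force (low pressure on the left).
Rotating 315° by 90° clockwise gives 045° — the wind blows toward the northeast.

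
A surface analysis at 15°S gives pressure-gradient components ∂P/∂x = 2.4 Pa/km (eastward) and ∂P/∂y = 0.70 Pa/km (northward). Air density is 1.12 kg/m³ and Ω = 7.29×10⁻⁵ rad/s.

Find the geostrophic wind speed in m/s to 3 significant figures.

59.2 m/s

Coriolis parameter at 15°S:
f = 2Ω sin φ = 2 × 7.29×10⁻⁵ × sin 15° = 3.77×10⁻⁵ s⁻¹
In the Southern Hemisphere f is negative: f = −3.77×10⁻⁵ s⁻¹.
Component geostrophic relations (x east, y north):
u_g = −(1/(fρ)) ∂P/∂y,  v_g = (1/(fρ)) ∂P/∂x
u_g = −(0.70×10⁻³)/(−3.77×10⁻⁵ × 1.12) = 16.6 m/s;  v_g = (2.4×10⁻³)/(−3.77×10⁻⁵ × 1.12) = −56.8 m/s
|V_g| = √(u_g² + v_g²) = 59.2 m/s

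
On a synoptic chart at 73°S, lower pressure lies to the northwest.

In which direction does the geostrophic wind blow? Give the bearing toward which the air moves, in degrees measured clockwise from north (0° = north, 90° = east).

225°

The pressure-gradient force points toward the northwest (bearing 315°).
Geostrophic balance: in the Southern Hemisphere the Coriolis force deflects motion to the left, so the geostrophic wind blows 90° to the left of the pressure-gradient force (low pressure on the right).
Rotating 315° by 90° counterclockwise gives 225° — the wind blows toward the southwest.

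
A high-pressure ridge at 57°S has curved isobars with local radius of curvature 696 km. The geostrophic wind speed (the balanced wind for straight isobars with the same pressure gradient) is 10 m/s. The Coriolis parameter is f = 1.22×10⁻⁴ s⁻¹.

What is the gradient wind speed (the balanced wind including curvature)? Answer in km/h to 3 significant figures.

41.7 km/h

Around a high, pressure-gradient force acts outward with centrifugal, so Coriolis balances both:
fV = (1/ρ)|∂P/∂n| + V²/R  →  V² − fR·V + fR·V_g = 0
With fR = 1.22×10⁻⁴ × 696×10³ m = 84.9 m/s:
V = [fR − √((fR)² − 4 fR V_g)]/2 = [84.9 − √(84.9² − 4×84.9×10)]/2 = 11.6 m/s
Supergeostrophic (V > V_g = 10 m/s), as expected around a high.
Converting: 11.6 m/s × 3.6 = 41.7 km/h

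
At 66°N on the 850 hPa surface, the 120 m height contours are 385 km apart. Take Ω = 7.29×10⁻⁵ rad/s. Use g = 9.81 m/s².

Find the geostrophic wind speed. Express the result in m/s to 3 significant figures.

23.0 m/s

Coriolis parameter at 66°N:
f = 2Ω sin φ = 2 × 7.29×10⁻⁵ × sin 66° = 1.33×10⁻⁴ s⁻¹
Height gradient: |∂Z/∂n| = 120 m / 385000 m = 3.12×10⁻⁴
On a pressure surface, geostrophic balance gives V_g = (g/f)|∂Z/∂n|:
V_g = 9.81 × 3.12×10⁻⁴ / 1.33×10⁻⁴ = 23.0 m/s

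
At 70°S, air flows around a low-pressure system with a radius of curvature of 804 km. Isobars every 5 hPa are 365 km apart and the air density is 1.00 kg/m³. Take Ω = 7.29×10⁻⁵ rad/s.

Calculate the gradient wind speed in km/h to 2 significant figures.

Coriolis parameter at 70°S:
f = 2Ω sin φ = 2 × 7.29×10⁻⁵ × sin 70° = 1.37×10⁻⁴ s⁻¹
Pressure gradient: |∂P/∂n| = 500 Pa / 365000 m = 1.37×10⁻³ Pa/m
Geostrophic speed: V_g = |∂P/∂n|/(fρ) = 1.37×10⁻³/(1.37×10⁻⁴ × 1.00) = 10.00 m/s
Around a low, centrifugal force acts outward with Coriolis, so pressure-gradient force balances both:
(1/ρ)|∂P/∂n| = fV + V²/R  →  V² + fR·V − fR·V_g = 0
With fR = 1.37×10⁻⁴ × 804×10³ m = 110 m/s:
V = [−fR + √((fR)² + 4 fR V_g)]/2 = [−110 + √(110² + 4×110×10)]/2 = 9.23 m/s
Subgeostrophic (V < V_g = 10 m/s), as expected around a low.
Converting: 9.23 m/s × 3.6 = 33 km/h

33 km/h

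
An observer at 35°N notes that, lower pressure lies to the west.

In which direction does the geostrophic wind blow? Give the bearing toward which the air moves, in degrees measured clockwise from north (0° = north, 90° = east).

The pressure-gradient force points toward the west (bearing 270°).
Geostrophic balance: in the Northern Hemisphere the Coriolis force deflects motion to the right, so the geostrophic wind blows 90° to the right of the pressure-gradient force (low pressure on the left).
Rotating 270° by 90° clockwise gives 000° — the wind blows toward the north.

000°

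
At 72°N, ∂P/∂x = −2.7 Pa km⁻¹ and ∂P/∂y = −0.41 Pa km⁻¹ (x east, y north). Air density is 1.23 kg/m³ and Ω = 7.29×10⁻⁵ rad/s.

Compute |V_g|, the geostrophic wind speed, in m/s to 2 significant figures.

Coriolis parameter at 72°N:
f = 2Ω sin φ = 2 × 7.29×10⁻⁵ × sin 72° = 1.39×10⁻⁴ s⁻¹
Component geostrophic relations (x east, y north):
u_g = −(1/(fρ)) ∂P/∂y,  v_g = (1/(fρ)) ∂P/∂x
u_g = −(−0.41×10⁻³)/(1.39×10⁻⁴ × 1.23) = 2.40 m/s;  v_g = (−2.7×10⁻³)/(1.39×10⁻⁴ × 1.23) = −15.8 m/s
|V_g| = √(u_g² + v_g²) = 16.0 m/s

16 m/s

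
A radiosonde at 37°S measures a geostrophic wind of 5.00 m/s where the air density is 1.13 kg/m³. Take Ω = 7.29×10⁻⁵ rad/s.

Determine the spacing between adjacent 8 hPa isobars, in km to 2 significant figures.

Coriolis parameter at 37°S:
f = 2Ω sin φ = 2 × 7.29×10⁻⁵ × sin 37° = 8.77×10⁻⁵ s⁻¹
Geostrophic balance rearranged: |∂P/∂n| = f ρ V_g
|∂P/∂n| = 8.77×10⁻⁵ × 1.13 × 5.00 = 4.96×10⁻⁴ Pa/m
Isobar spacing: Δn = ΔP/|∂P/∂n| = 800 Pa / 4.96×10⁻⁴ Pa/m = 1613693 m ≈ 1600 km

1600 km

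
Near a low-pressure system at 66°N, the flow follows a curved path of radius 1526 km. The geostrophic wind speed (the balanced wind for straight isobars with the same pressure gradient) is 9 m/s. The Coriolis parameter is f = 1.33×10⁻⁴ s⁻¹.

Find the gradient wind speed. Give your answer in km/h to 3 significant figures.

31.1 km/h

Around a low, centrifugal force acts outward with Coriolis, so pressure-gradient force balances both:
(1/ρ)|∂P/∂n| = fV + V²/R  →  V² + fR·V − fR·V_g = 0
With fR = 1.33×10⁻⁴ × 1526×10³ m = 203 m/s:
V = [−fR + √((fR)² + 4 fR V_g)]/2 = [−203 + √(203² + 4×203×9)]/2 = 8.63 m/s
Subgeostrophic (V < V_g = 9 m/s), as expected around a low.
Converting: 8.63 m/s × 3.6 = 31.1 km/h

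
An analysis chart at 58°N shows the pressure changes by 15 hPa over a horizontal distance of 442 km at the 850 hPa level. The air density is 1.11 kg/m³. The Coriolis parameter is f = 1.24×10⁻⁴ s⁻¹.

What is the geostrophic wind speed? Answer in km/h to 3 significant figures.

88.8 km/h

Pressure gradient: |∂P/∂n| = 1500 Pa / 442000 m = 3.39×10⁻³ Pa/m
Geostrophic balance (pressure-gradient force = Coriolis force):
V_g = (1/(fρ)) |∂P/∂n| = 3.39×10⁻³ / (1.24×10⁻⁴ × 1.11) = 24.7 m/s
Converting: 24.7 m/s × 3.6 = 88.8 km/h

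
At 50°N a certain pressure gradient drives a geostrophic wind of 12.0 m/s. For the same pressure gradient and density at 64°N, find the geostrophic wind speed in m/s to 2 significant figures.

With the same pressure gradient and density, V_g ∝ 1/f ∝ 1/sin φ.
V₂ = V₁ · sin φ₁ / sin φ₂ = 12.0 × sin 50° / sin 64°
V₂ = 12.0 × 0.7660/0.8988 = 10 m/s

10 m/s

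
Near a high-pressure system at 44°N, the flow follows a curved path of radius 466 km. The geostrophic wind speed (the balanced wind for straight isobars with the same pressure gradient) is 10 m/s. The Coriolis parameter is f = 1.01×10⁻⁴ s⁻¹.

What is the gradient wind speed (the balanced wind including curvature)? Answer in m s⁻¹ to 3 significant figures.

Around a high, pressure-gradient force acts outward with centrifugal, so Coriolis balances both:
fV = (1/ρ)|∂P/∂n| + V²/R  →  V² − fR·V + fR·V_g = 0
With fR = 1.01×10⁻⁴ × 466×10³ m = 47.1 m/s:
V = [fR − √((fR)² − 4 fR V_g)]/2 = [47.1 − √(47.1² − 4×47.1×10)]/2 = 14.4 m/s
Supergeostrophic (V > V_g = 10 m/s), as expected around a high.

14.4 m s⁻¹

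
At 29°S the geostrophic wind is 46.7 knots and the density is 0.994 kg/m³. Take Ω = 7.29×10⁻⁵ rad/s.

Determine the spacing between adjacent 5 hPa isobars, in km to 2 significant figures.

Coriolis parameter at 29°S:
f = 2Ω sin φ = 2 × 7.29×10⁻⁵ × sin 29° = 7.07×10⁻⁵ s⁻¹
Wind speed in SI: 46.7 knots = 24.0 m/s
Geostrophic balance rearranged: |∂P/∂n| = f ρ V_g
|∂P/∂n| = 7.07×10⁻⁵ × 0.994 × 24.0 = 1.69×10⁻³ Pa/m
Isobar spacing: Δn = ΔP/|∂P/∂n| = 500 Pa / 1.69×10⁻³ Pa/m = 296210 m ≈ 300 km

300 km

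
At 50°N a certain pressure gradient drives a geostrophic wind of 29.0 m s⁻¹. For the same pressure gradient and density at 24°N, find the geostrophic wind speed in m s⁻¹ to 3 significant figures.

54.6 m s⁻¹

With the same pressure gradient and density, V_g ∝ 1/f ∝ 1/sin φ.
V₂ = V₁ · sin φ₁ / sin φ₂ = 29.0 × sin 50° / sin 24°
V₂ = 29.0 × 0.7660/0.4067 = 54.6 m s⁻¹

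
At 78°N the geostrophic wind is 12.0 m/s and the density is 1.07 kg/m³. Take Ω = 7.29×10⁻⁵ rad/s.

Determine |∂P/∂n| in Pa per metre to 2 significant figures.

Coriolis parameter at 78°N:
f = 2Ω sin φ = 2 × 7.29×10⁻⁵ × sin 78° = 1.43×10⁻⁴ s⁻¹
Geostrophic balance rearranged: |∂P/∂n| = f ρ V_g
|∂P/∂n| = 1.43×10⁻⁴ × 1.07 × 12.0 = 1.83×10⁻³ Pa/m

1.8×10⁻³ Pa/m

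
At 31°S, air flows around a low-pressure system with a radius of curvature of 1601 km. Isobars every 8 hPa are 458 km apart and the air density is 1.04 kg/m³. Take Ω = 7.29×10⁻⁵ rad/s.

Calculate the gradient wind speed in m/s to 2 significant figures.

Coriolis parameter at 31°S:
f = 2Ω sin φ = 2 × 7.29×10⁻⁵ × sin 31° = 7.51×10⁻⁵ s⁻¹
Pressure gradient: |∂P/∂n| = 800 Pa / 458000 m = 1.75×10⁻³ Pa/m
Geostrophic speed: V_g = |∂P/∂n|/(fρ) = 1.75×10⁻³/(7.51×10⁻⁵ × 1.04) = 22.4 m/s
Around a low, centrifugal force acts outward with Coriolis, so pressure-gradient force balances both:
(1/ρ)|∂P/∂n| = fV + V²/R  →  V² + fR·V − fR·V_g = 0
With fR = 7.51×10⁻⁵ × 1601×10³ m = 120 m/s:
V = [−fR + √((fR)² + 4 fR V_g)]/2 = [−120 + √(120² + 4×120×22.4)]/2 = 19.3 m/s
Subgeostrophic (V < V_g = 22.4 m/s), as expected around a low.

19 m/s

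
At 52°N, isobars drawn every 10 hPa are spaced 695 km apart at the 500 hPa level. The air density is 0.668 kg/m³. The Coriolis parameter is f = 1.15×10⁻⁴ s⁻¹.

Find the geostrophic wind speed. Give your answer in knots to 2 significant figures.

Pressure gradient: |∂P/∂n| = 1000 Pa / 695000 m = 1.44×10⁻³ Pa/m
Geostrophic balance (pressure-gradient force = Coriolis force):
V_g = (1/(fρ)) |∂P/∂n| = 1.44×10⁻³ / (1.15×10⁻⁴ × 0.668) = 18.7 m/s
Converting: 18.7 m/s × 1.944 = 36 knots

36 knots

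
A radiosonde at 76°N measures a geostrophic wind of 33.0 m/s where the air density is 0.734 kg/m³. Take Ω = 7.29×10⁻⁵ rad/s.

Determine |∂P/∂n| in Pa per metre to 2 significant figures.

3.4×10⁻³ Pa/m

Coriolis parameter at 76°N:
f = 2Ω sin φ = 2 × 7.29×10⁻⁵ × sin 76° = 1.41×10⁻⁴ s⁻¹
Geostrophic balance rearranged: |∂P/∂n| = f ρ V_g
|∂P/∂n| = 1.41×10⁻⁴ × 0.734 × 33.0 = 3.43×10⁻³ Pa/m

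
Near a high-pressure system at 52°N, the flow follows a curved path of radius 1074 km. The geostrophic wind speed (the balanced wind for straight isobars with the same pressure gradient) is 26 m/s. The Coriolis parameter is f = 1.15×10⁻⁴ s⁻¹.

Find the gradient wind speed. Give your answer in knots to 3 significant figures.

Around a high, pressure-gradient force acts outward with centrifugal, so Coriolis balances both:
fV = (1/ρ)|∂P/∂n| + V²/R  →  V² − fR·V + fR·V_g = 0
With fR = 1.15×10⁻⁴ × 1074×10³ m = 124 m/s:
V = [fR − √((fR)² − 4 fR V_g)]/2 = [124 − √(124² − 4×124×26)]/2 = 37.2 m/s
Supergeostrophic (V > V_g = 26 m/s), as expected around a high.
Converting: 37.2 m/s × 1.944 = 72.3 knots

72.3 knots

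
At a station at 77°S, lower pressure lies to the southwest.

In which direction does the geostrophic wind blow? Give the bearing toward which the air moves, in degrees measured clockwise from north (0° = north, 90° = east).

135°

The pressure-gradient force points toward the southwest (bearing 225°).
Geostrophic balance: in the Southern Hemisphere the Coriolis force deflects motion to the left, so the geostrophic wind blows 90° to the left of the pressure-gradient force (low pressure on the right).
Rotating 225° by 90° counterclockwise gives 135° — the wind blows toward the southeast.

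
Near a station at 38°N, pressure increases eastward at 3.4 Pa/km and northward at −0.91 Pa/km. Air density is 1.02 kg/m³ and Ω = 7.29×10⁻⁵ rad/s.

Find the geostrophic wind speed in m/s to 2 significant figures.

38 m/s

Coriolis parameter at 38°N:
f = 2Ω sin φ = 2 × 7.29×10⁻⁵ × sin 38° = 8.98×10⁻⁵ s⁻¹
Component geostrophic relations (x east, y north):
u_g = −(1/(fρ)) ∂P/∂y,  v_g = (1/(fρ)) ∂P/∂x
u_g = −(−0.91×10⁻³)/(8.98×10⁻⁵ × 1.02) = 9.94 m/s;  v_g = (3.4×10⁻³)/(8.98×10⁻⁵ × 1.02) = 37.1 m/s
|V_g| = √(u_g² + v_g²) = 38.4 m/s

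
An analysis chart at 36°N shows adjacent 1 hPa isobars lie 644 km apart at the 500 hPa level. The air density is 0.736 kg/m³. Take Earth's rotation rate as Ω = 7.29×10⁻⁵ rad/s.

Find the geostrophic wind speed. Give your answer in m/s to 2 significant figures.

Coriolis parameter at 36°N:
f = 2Ω sin φ = 2 × 7.29×10⁻⁵ × sin 36° = 8.57×10⁻⁵ s⁻¹
Pressure gradient: |∂P/∂n| = 100 Pa / 644000 m = 1.55×10⁻⁴ Pa/m
Geostrophic balance (pressure-gradient force = Coriolis force):
V_g = (1/(fρ)) |∂P/∂n| = 1.55×10⁻⁴ / (8.57×10⁻⁵ × 0.736) = 2.46 m/s

2.5 m/s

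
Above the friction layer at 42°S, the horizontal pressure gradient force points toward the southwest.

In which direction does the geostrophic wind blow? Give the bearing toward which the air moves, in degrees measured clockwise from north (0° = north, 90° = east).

135°

The pressure-gradient force points toward the southwest (bearing 225°).
Geostrophic balance: in the Southern Hemisphere the Coriolis force deflects motion to the left, so the geostrophic wind blows 90° to the left of the pressure-gradient force (low pressure on the right).
Rotating 225° by 90° counterclockwise gives 135° — the wind blows toward the southeast.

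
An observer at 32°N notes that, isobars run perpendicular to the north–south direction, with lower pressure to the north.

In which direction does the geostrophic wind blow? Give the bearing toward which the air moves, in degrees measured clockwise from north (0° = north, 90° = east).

The pressure-gradient force points toward the north (bearing 000°).
Geostrophic balance: in the Northern Hemisphere the Coriolis force deflects motion to the right, so the geostrophic wind blows 90° to the right of the pressure-gradient force (low pressure on the left).
Rotating 000° by 90° clockwise gives 090° — the wind blows toward the east.

090°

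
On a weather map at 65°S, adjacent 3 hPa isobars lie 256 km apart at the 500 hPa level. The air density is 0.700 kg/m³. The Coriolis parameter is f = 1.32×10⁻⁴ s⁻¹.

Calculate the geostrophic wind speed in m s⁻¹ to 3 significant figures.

12.7 m s⁻¹

Pressure gradient: |∂P/∂n| = 300 Pa / 256000 m = 1.17×10⁻³ Pa/m
Geostrophic balance (pressure-gradient force = Coriolis force):
V_g = (1/(fρ)) |∂P/∂n| = 1.17×10⁻³ / (1.32×10⁻⁴ × 0.700) = 12.7 m/s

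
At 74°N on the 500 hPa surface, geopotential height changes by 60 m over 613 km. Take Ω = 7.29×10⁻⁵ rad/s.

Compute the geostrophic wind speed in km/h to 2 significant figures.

25 km/h

Coriolis parameter at 74°N:
f = 2Ω sin φ = 2 × 7.29×10⁻⁵ × sin 74° = 1.40×10⁻⁴ s⁻¹
Height gradient: |∂Z/∂n| = 60 m / 613000 m = 9.79×10⁻⁵
On a pressure surface, geostrophic balance gives V_g = (g/f)|∂Z/∂n|:
V_g = 9.81 × 9.79×10⁻⁵ / 1.40×10⁻⁴ = 6.85 m/s
Converting: 6.85 m/s × 3.6 = 25 km/h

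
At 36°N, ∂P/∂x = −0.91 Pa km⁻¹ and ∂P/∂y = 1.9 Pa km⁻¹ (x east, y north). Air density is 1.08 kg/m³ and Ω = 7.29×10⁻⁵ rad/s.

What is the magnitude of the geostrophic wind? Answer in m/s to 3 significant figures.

Coriolis parameter at 36°N:
f = 2Ω sin φ = 2 × 7.29×10⁻⁵ × sin 36° = 8.57×10⁻⁵ s⁻¹
Component geostrophic relations (x east, y north):
u_g = −(1/(fρ)) ∂P/∂y,  v_g = (1/(fρ)) ∂P/∂x
u_g = −(1.9×10⁻³)/(8.57×10⁻⁵ × 1.08) = −20.5 m/s;  v_g = (−0.91×10⁻³)/(8.57×10⁻⁵ × 1.08) = −9.83 m/s
|V_g| = √(u_g² + v_g²) = 22.8 m/s

22.8 m/s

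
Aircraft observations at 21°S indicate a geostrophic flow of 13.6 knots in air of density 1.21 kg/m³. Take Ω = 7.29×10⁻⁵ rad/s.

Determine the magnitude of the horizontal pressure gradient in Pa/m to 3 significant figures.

4.42×10⁻⁴ Pa/m

Coriolis parameter at 21°S:
f = 2Ω sin φ = 2 × 7.29×10⁻⁵ × sin 21° = 5.23×10⁻⁵ s⁻¹
Wind speed in SI: 13.6 knots = 7.00 m/s
Geostrophic balance rearranged: |∂P/∂n| = f ρ V_g
|∂P/∂n| = 5.23×10⁻⁵ × 1.21 × 7.00 = 4.42×10⁻⁴ Pa/m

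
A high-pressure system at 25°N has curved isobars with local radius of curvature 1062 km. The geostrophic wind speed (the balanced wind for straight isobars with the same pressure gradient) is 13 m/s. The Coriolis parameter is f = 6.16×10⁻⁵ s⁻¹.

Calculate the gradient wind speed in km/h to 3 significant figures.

Around a high, pressure-gradient force acts outward with centrifugal, so Coriolis balances both:
fV = (1/ρ)|∂P/∂n| + V²/R  →  V² − fR·V + fR·V_g = 0
With fR = 6.16×10⁻⁵ × 1062×10³ m = 65.4 m/s:
V = [fR − √((fR)² − 4 fR V_g)]/2 = [65.4 − √(65.4² − 4×65.4×13)]/2 = 17.9 m/s
Supergeostrophic (V > V_g = 13 m/s), as expected around a high.
Converting: 17.9 m/s × 3.6 = 64.4 km/h

64.4 km/h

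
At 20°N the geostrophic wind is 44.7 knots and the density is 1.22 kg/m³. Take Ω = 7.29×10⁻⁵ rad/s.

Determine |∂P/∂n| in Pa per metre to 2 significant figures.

1.4×10⁻³ Pa/m

Coriolis parameter at 20°N:
f = 2Ω sin φ = 2 × 7.29×10⁻⁵ × sin 20° = 4.99×10⁻⁵ s⁻¹
Wind speed in SI: 44.7 knots = 23.0 m/s
Geostrophic balance rearranged: |∂P/∂n| = f ρ V_g
|∂P/∂n| = 4.99×10⁻⁵ × 1.22 × 23.0 = 1.40×10⁻³ Pa/m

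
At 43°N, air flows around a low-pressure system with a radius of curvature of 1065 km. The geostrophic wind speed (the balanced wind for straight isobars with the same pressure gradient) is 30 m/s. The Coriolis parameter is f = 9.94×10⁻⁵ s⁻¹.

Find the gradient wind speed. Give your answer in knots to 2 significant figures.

47 knots

Around a low, centrifugal force acts outward with Coriolis, so pressure-gradient force balances both:
(1/ρ)|∂P/∂n| = fV + V²/R  →  V² + fR·V − fR·V_g = 0
With fR = 9.94×10⁻⁵ × 1065×10³ m = 106 m/s:
V = [−fR + √((fR)² + 4 fR V_g)]/2 = [−106 + √(106² + 4×106×30)]/2 = 24.4 m/s
Subgeostrophic (V < V_g = 30 m/s), as expected around a low.
Converting: 24.4 m/s × 1.944 = 47 knots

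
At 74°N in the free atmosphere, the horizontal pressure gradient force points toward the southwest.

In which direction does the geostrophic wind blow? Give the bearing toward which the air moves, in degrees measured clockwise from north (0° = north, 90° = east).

315°

The pressure-gradient force points toward the southwest (bearing 225°).
Geostrophic balance: in the Northern Hemisphere the Coriolis force deflects motion to the right, so the geostrophic wind blows 90° to the right of the pressure-gradient force (low pressure on the left).
Rotating 225° by 90° clockwise gives 315° — the wind blows toward the northwest.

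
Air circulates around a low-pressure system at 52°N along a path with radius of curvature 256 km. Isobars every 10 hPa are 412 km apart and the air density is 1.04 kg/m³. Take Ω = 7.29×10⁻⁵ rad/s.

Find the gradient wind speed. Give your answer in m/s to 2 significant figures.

Coriolis parameter at 52°N:
f = 2Ω sin φ = 2 × 7.29×10⁻⁵ × sin 52° = 1.15×10⁻⁴ s⁻¹
Pressure gradient: |∂P/∂n| = 1000 Pa / 412000 m = 2.43×10⁻³ Pa/m
Geostrophic speed: V_g = |∂P/∂n|/(fρ) = 2.43×10⁻³/(1.15×10⁻⁴ × 1.04) = 20.3 m/s
Around a low, centrifugal force acts outward with Coriolis, so pressure-gradient force balances both:
(1/ρ)|∂P/∂n| = fV + V²/R  →  V² + fR·V − fR·V_g = 0
With fR = 1.15×10⁻⁴ × 256×10³ m = 29.4 m/s:
V = [−fR + √((fR)² + 4 fR V_g)]/2 = [−29.4 + √(29.4² + 4×29.4×20.3)]/2 = 13.8 m/s
Subgeostrophic (V < V_g = 20.3 m/s), as expected around a low.

14 m/s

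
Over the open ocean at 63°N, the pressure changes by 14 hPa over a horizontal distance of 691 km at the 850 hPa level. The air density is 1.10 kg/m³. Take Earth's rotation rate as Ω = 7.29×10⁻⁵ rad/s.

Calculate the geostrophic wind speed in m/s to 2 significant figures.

Coriolis parameter at 63°N:
f = 2Ω sin φ = 2 × 7.29×10⁻⁵ × sin 63° = 1.30×10⁻⁴ s⁻¹
Pressure gradient: |∂P/∂n| = 1400 Pa / 691000 m = 2.03×10⁻³ Pa/m
Geostrophic balance (pressure-gradient force = Coriolis force):
V_g = (1/(fρ)) |∂P/∂n| = 2.03×10⁻³ / (1.30×10⁻⁴ × 1.10) = 14.2 m/s

14 m/s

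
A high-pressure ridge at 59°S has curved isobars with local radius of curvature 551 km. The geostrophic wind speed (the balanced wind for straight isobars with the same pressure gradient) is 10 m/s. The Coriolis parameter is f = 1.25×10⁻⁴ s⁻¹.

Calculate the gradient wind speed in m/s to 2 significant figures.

12 m/s

Around a high, pressure-gradient force acts outward with centrifugal, so Coriolis balances both:
fV = (1/ρ)|∂P/∂n| + V²/R  →  V² − fR·V + fR·V_g = 0
With fR = 1.25×10⁻⁴ × 551×10³ m = 68.9 m/s:
V = [fR − √((fR)² − 4 fR V_g)]/2 = [68.9 − √(68.9² − 4×68.9×10)]/2 = 12.1 m/s
Supergeostrophic (V > V_g = 10 m/s), as expected around a high.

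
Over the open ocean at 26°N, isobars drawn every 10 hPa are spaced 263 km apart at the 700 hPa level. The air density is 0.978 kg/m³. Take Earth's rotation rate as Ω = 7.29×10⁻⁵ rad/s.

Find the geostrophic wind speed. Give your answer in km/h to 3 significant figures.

219 km/h

Coriolis parameter at 26°N:
f = 2Ω sin φ = 2 × 7.29×10⁻⁵ × sin 26° = 6.39×10⁻⁵ s⁻¹
Pressure gradient: |∂P/∂n| = 1000 Pa / 263000 m = 3.80×10⁻³ Pa/m
Geostrophic balance (pressure-gradient force = Coriolis force):
V_g = (1/(fρ)) |∂P/∂n| = 3.80×10⁻³ / (6.39×10⁻⁵ × 0.978) = 60.8 m/s
Converting: 60.8 m/s × 3.6 = 219 km/h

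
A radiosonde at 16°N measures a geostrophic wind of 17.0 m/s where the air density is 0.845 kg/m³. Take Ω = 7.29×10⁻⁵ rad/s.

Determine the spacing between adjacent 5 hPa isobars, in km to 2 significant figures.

Coriolis parameter at 16°N:
f = 2Ω sin φ = 2 × 7.29×10⁻⁵ × sin 16° = 4.02×10⁻⁵ s⁻¹
Geostrophic balance rearranged: |∂P/∂n| = f ρ V_g
|∂P/∂n| = 4.02×10⁻⁵ × 0.845 × 17.0 = 5.77×10⁻⁴ Pa/m
Isobar spacing: Δn = ΔP/|∂P/∂n| = 500 Pa / 5.77×10⁻⁴ Pa/m = 866101 m ≈ 870 km

870 km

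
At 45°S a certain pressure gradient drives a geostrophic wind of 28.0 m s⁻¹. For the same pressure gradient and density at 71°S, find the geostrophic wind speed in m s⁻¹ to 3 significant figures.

20.9 m s⁻¹

With the same pressure gradient and density, V_g ∝ 1/f ∝ 1/sin φ.
V₂ = V₁ · sin φ₁ / sin φ₂ = 28.0 × sin 45° / sin 71°
V₂ = 28.0 × 0.7071/0.9455 = 20.9 m s⁻¹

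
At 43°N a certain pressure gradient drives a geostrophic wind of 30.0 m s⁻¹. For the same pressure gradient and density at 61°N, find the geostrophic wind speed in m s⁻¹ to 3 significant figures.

23.4 m s⁻¹

With the same pressure gradient and density, V_g ∝ 1/f ∝ 1/sin φ.
V₂ = V₁ · sin φ₁ / sin φ₂ = 30.0 × sin 43° / sin 61°
V₂ = 30.0 × 0.6820/0.8746 = 23.4 m s⁻¹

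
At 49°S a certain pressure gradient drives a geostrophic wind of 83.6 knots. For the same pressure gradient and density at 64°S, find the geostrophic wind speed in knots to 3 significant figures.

70.2 knots

With the same pressure gradient and density, V_g ∝ 1/f ∝ 1/sin φ.
V₂ = V₁ · sin φ₁ / sin φ₂ = 83.6 × sin 49° / sin 64°
V₂ = 83.6 × 0.7547/0.8988 = 70.2 knots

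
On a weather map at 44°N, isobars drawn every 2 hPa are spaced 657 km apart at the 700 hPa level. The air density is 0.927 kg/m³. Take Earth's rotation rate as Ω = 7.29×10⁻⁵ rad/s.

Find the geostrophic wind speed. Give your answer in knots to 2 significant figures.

6.3 knots

Coriolis parameter at 44°N:
f = 2Ω sin φ = 2 × 7.29×10⁻⁵ × sin 44° = 1.01×10⁻⁴ s⁻¹
Pressure gradient: |∂P/∂n| = 200 Pa / 657000 m = 3.04×10⁻⁴ Pa/m
Geostrophic balance (pressure-gradient force = Coriolis force):
V_g = (1/(fρ)) |∂P/∂n| = 3.04×10⁻⁴ / (1.01×10⁻⁴ × 0.927) = 3.24 m/s
Converting: 3.24 m/s × 1.944 = 6.3 knots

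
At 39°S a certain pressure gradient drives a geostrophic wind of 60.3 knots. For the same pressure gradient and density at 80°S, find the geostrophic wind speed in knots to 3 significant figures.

With the same pressure gradient and density, V_g ∝ 1/f ∝ 1/sin φ.
V₂ = V₁ · sin φ₁ / sin φ₂ = 60.3 × sin 39° / sin 80°
V₂ = 60.3 × 0.6293/0.9848 = 38.5 knots

38.5 knots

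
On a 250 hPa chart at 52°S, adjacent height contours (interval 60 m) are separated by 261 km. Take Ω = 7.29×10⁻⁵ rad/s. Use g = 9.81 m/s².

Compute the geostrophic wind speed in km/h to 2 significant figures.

71 km/h

Coriolis parameter at 52°S:
f = 2Ω sin φ = 2 × 7.29×10⁻⁵ × sin 52° = 1.15×10⁻⁴ s⁻¹
Height gradient: |∂Z/∂n| = 60 m / 261000 m = 2.30×10⁻⁴
On a pressure surface, geostrophic balance gives V_g = (g/f)|∂Z/∂n|:
V_g = 9.81 × 2.30×10⁻⁴ / 1.15×10⁻⁴ = 19.6 m/s
Converting: 19.6 m/s × 3.6 = 71 km/h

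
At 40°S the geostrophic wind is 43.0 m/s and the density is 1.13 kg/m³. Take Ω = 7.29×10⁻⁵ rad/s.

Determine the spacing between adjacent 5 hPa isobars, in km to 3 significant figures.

Coriolis parameter at 40°S:
f = 2Ω sin φ = 2 × 7.29×10⁻⁵ × sin 40° = 9.37×10⁻⁵ s⁻¹
Geostrophic balance rearranged: |∂P/∂n| = f ρ V_g
|∂P/∂n| = 9.37×10⁻⁵ × 1.13 × 43.0 = 4.55×10⁻³ Pa/m
Isobar spacing: Δn = ΔP/|∂P/∂n| = 500 Pa / 4.55×10⁻³ Pa/m = 109799 m ≈ 110 km

110 km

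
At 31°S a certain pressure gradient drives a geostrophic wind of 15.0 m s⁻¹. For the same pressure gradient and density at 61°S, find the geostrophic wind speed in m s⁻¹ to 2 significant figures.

8.8 m s⁻¹

With the same pressure gradient and density, V_g ∝ 1/f ∝ 1/sin φ.
V₂ = V₁ · sin φ₁ / sin φ₂ = 15.0 × sin 31° / sin 61°
V₂ = 15.0 × 0.5150/0.8746 = 8.8 m s⁻¹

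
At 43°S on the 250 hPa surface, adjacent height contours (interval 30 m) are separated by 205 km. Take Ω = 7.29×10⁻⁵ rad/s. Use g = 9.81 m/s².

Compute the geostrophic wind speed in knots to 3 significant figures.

Coriolis parameter at 43°S:
f = 2Ω sin φ = 2 × 7.29×10⁻⁵ × sin 43° = 9.94×10⁻⁵ s⁻¹
Height gradient: |∂Z/∂n| = 30 m / 205000 m = 1.46×10⁻⁴
On a pressure surface, geostrophic balance gives V_g = (g/f)|∂Z/∂n|:
V_g = 9.81 × 1.46×10⁻⁴ / 9.94×10⁻⁵ = 14.4 m/s
Converting: 14.4 m/s × 1.944 = 28.1 knots

28.1 knots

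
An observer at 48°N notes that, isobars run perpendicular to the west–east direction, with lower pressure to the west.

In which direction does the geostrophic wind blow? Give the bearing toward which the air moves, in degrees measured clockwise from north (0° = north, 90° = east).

000°

The pressure-gradient force points toward the west (bearing 270°).
Geostrophic balance: in the Northern Hemisphere the Coriolis force deflects motion to the right, so the geostrophic wind blows 90° to the right of the pressure-gradient force (low pressure on the left).
Rotating 270° by 90° clockwise gives 000° — the wind blows toward the north.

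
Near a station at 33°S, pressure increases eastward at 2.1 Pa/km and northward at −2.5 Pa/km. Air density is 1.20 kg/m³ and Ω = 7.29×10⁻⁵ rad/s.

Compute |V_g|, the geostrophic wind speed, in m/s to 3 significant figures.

34.3 m/s

Coriolis parameter at 33°S:
f = 2Ω sin φ = 2 × 7.29×10⁻⁵ × sin 33° = 7.94×10⁻⁵ s⁻¹
In the Southern Hemisphere f is negative: f = −7.94×10⁻⁵ s⁻¹.
Component geostrophic relations (x east, y north):
u_g = −(1/(fρ)) ∂P/∂y,  v_g = (1/(fρ)) ∂P/∂x
u_g = −(−2.5×10⁻³)/(−7.94×10⁻⁵ × 1.20) = −26.2 m/s;  v_g = (2.1×10⁻³)/(−7.94×10⁻⁵ × 1.20) = −22.0 m/s
|V_g| = √(u_g² + v_g²) = 34.3 m/s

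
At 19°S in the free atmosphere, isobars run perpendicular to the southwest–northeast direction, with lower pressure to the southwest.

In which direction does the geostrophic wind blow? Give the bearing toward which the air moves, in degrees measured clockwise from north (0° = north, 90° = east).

The pressure-gradient force points toward the southwest (bearing 225°).
Geostrophic balance: in the Southern Hemisphere the Coriolis force deflects motion to the left, so the geostrophic wind blows 90° to the left of the pressure-gradient force (low pressure on the right).
Rotating 225° by 90° counterclockwise gives 135° — the wind blows toward the southeast.

135°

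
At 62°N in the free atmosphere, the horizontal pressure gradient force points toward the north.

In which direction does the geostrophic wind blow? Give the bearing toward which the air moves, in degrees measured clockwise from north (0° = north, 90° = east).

090°

The pressure-gradient force points toward the north (bearing 000°).
Geostrophic balance: in the Northern Hemisphere the Coriolis force deflects motion to the right, so the geostrophic wind blows 90° to the right of the pressure-gradient force (low pressure on the left).
Rotating 000° by 90° clockwise gives 090° — the wind blows toward the east.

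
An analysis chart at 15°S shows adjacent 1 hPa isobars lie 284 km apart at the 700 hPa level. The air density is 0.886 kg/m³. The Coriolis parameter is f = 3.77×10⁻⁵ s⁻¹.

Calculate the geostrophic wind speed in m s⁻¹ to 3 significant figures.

Pressure gradient: |∂P/∂n| = 100 Pa / 284000 m = 3.52×10⁻⁴ Pa/m
Geostrophic balance (pressure-gradient force = Coriolis force):
V_g = (1/(fρ)) |∂P/∂n| = 3.52×10⁻⁴ / (3.77×10⁻⁵ × 0.886) = 10.5 m/s

10.5 m s⁻¹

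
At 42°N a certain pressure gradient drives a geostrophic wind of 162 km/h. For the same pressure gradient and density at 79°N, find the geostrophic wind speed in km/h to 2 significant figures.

With the same pressure gradient and density, V_g ∝ 1/f ∝ 1/sin φ.
V₂ = V₁ · sin φ₁ / sin φ₂ = 162 × sin 42° / sin 79°
V₂ = 162 × 0.6691/0.9816 = 110 km/h

110 km/h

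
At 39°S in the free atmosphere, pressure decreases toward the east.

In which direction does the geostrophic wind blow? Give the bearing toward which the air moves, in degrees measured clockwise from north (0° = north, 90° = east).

000°

The pressure-gradient force points toward the east (bearing 090°).
Geostrophic balance: in the Southern Hemisphere the Coriolis force deflects motion to the left, so the geostrophic wind blows 90° to the left of the pressure-gradient force (low pressure on the right).
Rotating 090° by 90° counterclockwise gives 000° — the wind blows toward the north.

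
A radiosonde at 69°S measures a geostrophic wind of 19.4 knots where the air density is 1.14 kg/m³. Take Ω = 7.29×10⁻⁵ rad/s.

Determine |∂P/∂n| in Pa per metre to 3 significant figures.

1.55×10⁻³ Pa/m

Coriolis parameter at 69°S:
f = 2Ω sin φ = 2 × 7.29×10⁻⁵ × sin 69° = 1.36×10⁻⁴ s⁻¹
Wind speed in SI: 19.4 knots = 9.98 m/s
Geostrophic balance rearranged: |∂P/∂n| = f ρ V_g
|∂P/∂n| = 1.36×10⁻⁴ × 1.14 × 9.98 = 1.55×10⁻³ Pa/m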